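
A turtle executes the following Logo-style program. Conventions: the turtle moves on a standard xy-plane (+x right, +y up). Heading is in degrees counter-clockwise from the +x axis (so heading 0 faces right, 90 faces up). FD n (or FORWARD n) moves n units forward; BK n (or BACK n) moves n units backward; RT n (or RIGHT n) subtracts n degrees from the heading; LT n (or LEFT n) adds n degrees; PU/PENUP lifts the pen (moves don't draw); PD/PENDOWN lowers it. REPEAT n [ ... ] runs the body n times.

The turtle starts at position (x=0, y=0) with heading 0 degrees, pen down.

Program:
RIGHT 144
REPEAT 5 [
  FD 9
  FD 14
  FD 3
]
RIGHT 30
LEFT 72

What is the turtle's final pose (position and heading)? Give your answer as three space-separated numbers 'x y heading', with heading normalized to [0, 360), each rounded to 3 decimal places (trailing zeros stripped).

Answer: -105.172 -76.412 258

Derivation:
Executing turtle program step by step:
Start: pos=(0,0), heading=0, pen down
RT 144: heading 0 -> 216
REPEAT 5 [
  -- iteration 1/5 --
  FD 9: (0,0) -> (-7.281,-5.29) [heading=216, draw]
  FD 14: (-7.281,-5.29) -> (-18.607,-13.519) [heading=216, draw]
  FD 3: (-18.607,-13.519) -> (-21.034,-15.282) [heading=216, draw]
  -- iteration 2/5 --
  FD 9: (-21.034,-15.282) -> (-28.316,-20.572) [heading=216, draw]
  FD 14: (-28.316,-20.572) -> (-39.642,-28.801) [heading=216, draw]
  FD 3: (-39.642,-28.801) -> (-42.069,-30.565) [heading=216, draw]
  -- iteration 3/5 --
  FD 9: (-42.069,-30.565) -> (-49.35,-35.855) [heading=216, draw]
  FD 14: (-49.35,-35.855) -> (-60.676,-44.084) [heading=216, draw]
  FD 3: (-60.676,-44.084) -> (-63.103,-45.847) [heading=216, draw]
  -- iteration 4/5 --
  FD 9: (-63.103,-45.847) -> (-70.384,-51.137) [heading=216, draw]
  FD 14: (-70.384,-51.137) -> (-81.711,-59.366) [heading=216, draw]
  FD 3: (-81.711,-59.366) -> (-84.138,-61.13) [heading=216, draw]
  -- iteration 5/5 --
  FD 9: (-84.138,-61.13) -> (-91.419,-66.42) [heading=216, draw]
  FD 14: (-91.419,-66.42) -> (-102.745,-74.649) [heading=216, draw]
  FD 3: (-102.745,-74.649) -> (-105.172,-76.412) [heading=216, draw]
]
RT 30: heading 216 -> 186
LT 72: heading 186 -> 258
Final: pos=(-105.172,-76.412), heading=258, 15 segment(s) drawn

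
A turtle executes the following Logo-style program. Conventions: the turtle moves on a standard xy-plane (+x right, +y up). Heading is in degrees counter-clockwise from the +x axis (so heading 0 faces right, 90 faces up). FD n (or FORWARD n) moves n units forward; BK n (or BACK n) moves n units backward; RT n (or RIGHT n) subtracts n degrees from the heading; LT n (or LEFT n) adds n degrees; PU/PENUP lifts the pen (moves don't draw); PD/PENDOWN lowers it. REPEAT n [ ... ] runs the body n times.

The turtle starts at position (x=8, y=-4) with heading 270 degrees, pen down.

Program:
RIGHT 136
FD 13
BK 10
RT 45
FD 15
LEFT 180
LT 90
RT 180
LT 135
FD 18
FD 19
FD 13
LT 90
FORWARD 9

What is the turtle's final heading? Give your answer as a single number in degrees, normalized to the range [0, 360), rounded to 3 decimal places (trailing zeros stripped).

Executing turtle program step by step:
Start: pos=(8,-4), heading=270, pen down
RT 136: heading 270 -> 134
FD 13: (8,-4) -> (-1.031,5.351) [heading=134, draw]
BK 10: (-1.031,5.351) -> (5.916,-1.842) [heading=134, draw]
RT 45: heading 134 -> 89
FD 15: (5.916,-1.842) -> (6.178,13.156) [heading=89, draw]
LT 180: heading 89 -> 269
LT 90: heading 269 -> 359
RT 180: heading 359 -> 179
LT 135: heading 179 -> 314
FD 18: (6.178,13.156) -> (18.682,0.208) [heading=314, draw]
FD 19: (18.682,0.208) -> (31.88,-13.46) [heading=314, draw]
FD 13: (31.88,-13.46) -> (40.911,-22.811) [heading=314, draw]
LT 90: heading 314 -> 44
FD 9: (40.911,-22.811) -> (47.385,-16.559) [heading=44, draw]
Final: pos=(47.385,-16.559), heading=44, 7 segment(s) drawn

Answer: 44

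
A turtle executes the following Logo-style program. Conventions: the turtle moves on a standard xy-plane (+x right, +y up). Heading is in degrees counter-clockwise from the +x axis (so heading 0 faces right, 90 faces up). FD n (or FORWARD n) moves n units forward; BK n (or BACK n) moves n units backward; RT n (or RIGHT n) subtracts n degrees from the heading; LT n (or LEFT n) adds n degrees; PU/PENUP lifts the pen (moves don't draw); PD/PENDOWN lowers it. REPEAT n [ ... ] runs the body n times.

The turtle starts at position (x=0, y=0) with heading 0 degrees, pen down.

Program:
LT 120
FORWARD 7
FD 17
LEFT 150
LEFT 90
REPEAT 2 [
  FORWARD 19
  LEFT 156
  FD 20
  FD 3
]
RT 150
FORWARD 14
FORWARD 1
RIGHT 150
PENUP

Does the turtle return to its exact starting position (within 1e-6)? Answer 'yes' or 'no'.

Answer: no

Derivation:
Executing turtle program step by step:
Start: pos=(0,0), heading=0, pen down
LT 120: heading 0 -> 120
FD 7: (0,0) -> (-3.5,6.062) [heading=120, draw]
FD 17: (-3.5,6.062) -> (-12,20.785) [heading=120, draw]
LT 150: heading 120 -> 270
LT 90: heading 270 -> 0
REPEAT 2 [
  -- iteration 1/2 --
  FD 19: (-12,20.785) -> (7,20.785) [heading=0, draw]
  LT 156: heading 0 -> 156
  FD 20: (7,20.785) -> (-11.271,28.919) [heading=156, draw]
  FD 3: (-11.271,28.919) -> (-14.012,30.14) [heading=156, draw]
  -- iteration 2/2 --
  FD 19: (-14.012,30.14) -> (-31.369,37.868) [heading=156, draw]
  LT 156: heading 156 -> 312
  FD 20: (-31.369,37.868) -> (-17.986,23.005) [heading=312, draw]
  FD 3: (-17.986,23.005) -> (-15.979,20.775) [heading=312, draw]
]
RT 150: heading 312 -> 162
FD 14: (-15.979,20.775) -> (-29.294,25.101) [heading=162, draw]
FD 1: (-29.294,25.101) -> (-30.245,25.41) [heading=162, draw]
RT 150: heading 162 -> 12
PU: pen up
Final: pos=(-30.245,25.41), heading=12, 10 segment(s) drawn

Start position: (0, 0)
Final position: (-30.245, 25.41)
Distance = 39.502; >= 1e-6 -> NOT closed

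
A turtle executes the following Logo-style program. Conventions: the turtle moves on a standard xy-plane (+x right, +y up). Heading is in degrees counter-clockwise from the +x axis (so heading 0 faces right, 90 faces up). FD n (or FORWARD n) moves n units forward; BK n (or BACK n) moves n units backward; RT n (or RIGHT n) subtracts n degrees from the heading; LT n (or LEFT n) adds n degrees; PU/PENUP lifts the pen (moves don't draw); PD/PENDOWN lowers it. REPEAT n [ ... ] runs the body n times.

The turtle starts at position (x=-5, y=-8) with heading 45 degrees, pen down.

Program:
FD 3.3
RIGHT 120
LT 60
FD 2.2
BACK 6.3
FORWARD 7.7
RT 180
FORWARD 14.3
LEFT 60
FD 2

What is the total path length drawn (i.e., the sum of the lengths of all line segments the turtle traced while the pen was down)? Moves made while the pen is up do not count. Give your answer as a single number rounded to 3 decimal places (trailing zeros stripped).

Answer: 35.8

Derivation:
Executing turtle program step by step:
Start: pos=(-5,-8), heading=45, pen down
FD 3.3: (-5,-8) -> (-2.667,-5.667) [heading=45, draw]
RT 120: heading 45 -> 285
LT 60: heading 285 -> 345
FD 2.2: (-2.667,-5.667) -> (-0.542,-6.236) [heading=345, draw]
BK 6.3: (-0.542,-6.236) -> (-6.627,-4.605) [heading=345, draw]
FD 7.7: (-6.627,-4.605) -> (0.811,-6.598) [heading=345, draw]
RT 180: heading 345 -> 165
FD 14.3: (0.811,-6.598) -> (-13.002,-2.897) [heading=165, draw]
LT 60: heading 165 -> 225
FD 2: (-13.002,-2.897) -> (-14.416,-4.311) [heading=225, draw]
Final: pos=(-14.416,-4.311), heading=225, 6 segment(s) drawn

Segment lengths:
  seg 1: (-5,-8) -> (-2.667,-5.667), length = 3.3
  seg 2: (-2.667,-5.667) -> (-0.542,-6.236), length = 2.2
  seg 3: (-0.542,-6.236) -> (-6.627,-4.605), length = 6.3
  seg 4: (-6.627,-4.605) -> (0.811,-6.598), length = 7.7
  seg 5: (0.811,-6.598) -> (-13.002,-2.897), length = 14.3
  seg 6: (-13.002,-2.897) -> (-14.416,-4.311), length = 2
Total = 35.8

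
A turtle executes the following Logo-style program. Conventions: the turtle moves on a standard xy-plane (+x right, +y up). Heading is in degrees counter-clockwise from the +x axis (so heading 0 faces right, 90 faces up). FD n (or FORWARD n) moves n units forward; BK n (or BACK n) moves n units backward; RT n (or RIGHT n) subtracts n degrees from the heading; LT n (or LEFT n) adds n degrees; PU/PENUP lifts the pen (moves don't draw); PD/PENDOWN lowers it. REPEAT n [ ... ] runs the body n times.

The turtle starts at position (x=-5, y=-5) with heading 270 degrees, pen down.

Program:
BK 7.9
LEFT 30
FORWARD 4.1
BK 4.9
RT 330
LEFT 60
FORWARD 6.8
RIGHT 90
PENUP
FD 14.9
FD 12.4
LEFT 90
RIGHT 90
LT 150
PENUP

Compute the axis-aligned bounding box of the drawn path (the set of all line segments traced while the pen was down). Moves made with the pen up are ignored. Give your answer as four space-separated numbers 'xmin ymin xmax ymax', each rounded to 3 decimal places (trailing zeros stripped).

Answer: -5.4 -5 0.489 6.993

Derivation:
Executing turtle program step by step:
Start: pos=(-5,-5), heading=270, pen down
BK 7.9: (-5,-5) -> (-5,2.9) [heading=270, draw]
LT 30: heading 270 -> 300
FD 4.1: (-5,2.9) -> (-2.95,-0.651) [heading=300, draw]
BK 4.9: (-2.95,-0.651) -> (-5.4,3.593) [heading=300, draw]
RT 330: heading 300 -> 330
LT 60: heading 330 -> 30
FD 6.8: (-5.4,3.593) -> (0.489,6.993) [heading=30, draw]
RT 90: heading 30 -> 300
PU: pen up
FD 14.9: (0.489,6.993) -> (7.939,-5.911) [heading=300, move]
FD 12.4: (7.939,-5.911) -> (14.139,-16.65) [heading=300, move]
LT 90: heading 300 -> 30
RT 90: heading 30 -> 300
LT 150: heading 300 -> 90
PU: pen up
Final: pos=(14.139,-16.65), heading=90, 4 segment(s) drawn

Segment endpoints: x in {-5.4, -5, -5, -2.95, 0.489}, y in {-5, -0.651, 2.9, 3.593, 6.993}
xmin=-5.4, ymin=-5, xmax=0.489, ymax=6.993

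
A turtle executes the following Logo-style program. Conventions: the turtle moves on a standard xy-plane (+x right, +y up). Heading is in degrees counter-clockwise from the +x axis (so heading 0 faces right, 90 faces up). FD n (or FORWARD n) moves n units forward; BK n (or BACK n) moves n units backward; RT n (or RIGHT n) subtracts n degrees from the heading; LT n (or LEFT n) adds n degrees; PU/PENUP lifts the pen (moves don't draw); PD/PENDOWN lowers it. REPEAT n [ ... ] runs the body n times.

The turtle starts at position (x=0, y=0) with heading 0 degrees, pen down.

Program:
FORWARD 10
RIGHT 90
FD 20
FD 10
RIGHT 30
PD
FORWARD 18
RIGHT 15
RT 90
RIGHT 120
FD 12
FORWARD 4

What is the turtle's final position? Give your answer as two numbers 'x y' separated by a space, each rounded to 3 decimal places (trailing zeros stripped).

Executing turtle program step by step:
Start: pos=(0,0), heading=0, pen down
FD 10: (0,0) -> (10,0) [heading=0, draw]
RT 90: heading 0 -> 270
FD 20: (10,0) -> (10,-20) [heading=270, draw]
FD 10: (10,-20) -> (10,-30) [heading=270, draw]
RT 30: heading 270 -> 240
PD: pen down
FD 18: (10,-30) -> (1,-45.588) [heading=240, draw]
RT 15: heading 240 -> 225
RT 90: heading 225 -> 135
RT 120: heading 135 -> 15
FD 12: (1,-45.588) -> (12.591,-42.483) [heading=15, draw]
FD 4: (12.591,-42.483) -> (16.455,-41.447) [heading=15, draw]
Final: pos=(16.455,-41.447), heading=15, 6 segment(s) drawn

Answer: 16.455 -41.447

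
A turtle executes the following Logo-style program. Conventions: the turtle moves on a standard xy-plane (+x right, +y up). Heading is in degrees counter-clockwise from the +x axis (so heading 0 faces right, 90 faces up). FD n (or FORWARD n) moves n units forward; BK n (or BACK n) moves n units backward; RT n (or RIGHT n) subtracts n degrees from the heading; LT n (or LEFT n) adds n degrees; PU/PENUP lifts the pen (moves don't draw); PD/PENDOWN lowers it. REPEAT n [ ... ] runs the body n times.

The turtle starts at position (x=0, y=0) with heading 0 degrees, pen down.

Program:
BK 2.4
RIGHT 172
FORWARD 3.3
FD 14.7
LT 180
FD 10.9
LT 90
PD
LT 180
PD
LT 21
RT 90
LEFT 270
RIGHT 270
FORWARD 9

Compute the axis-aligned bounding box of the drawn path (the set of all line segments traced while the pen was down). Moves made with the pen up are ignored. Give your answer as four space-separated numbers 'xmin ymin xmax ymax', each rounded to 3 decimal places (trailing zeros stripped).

Answer: -20.225 -5.351 0 0

Derivation:
Executing turtle program step by step:
Start: pos=(0,0), heading=0, pen down
BK 2.4: (0,0) -> (-2.4,0) [heading=0, draw]
RT 172: heading 0 -> 188
FD 3.3: (-2.4,0) -> (-5.668,-0.459) [heading=188, draw]
FD 14.7: (-5.668,-0.459) -> (-20.225,-2.505) [heading=188, draw]
LT 180: heading 188 -> 8
FD 10.9: (-20.225,-2.505) -> (-9.431,-0.988) [heading=8, draw]
LT 90: heading 8 -> 98
PD: pen down
LT 180: heading 98 -> 278
PD: pen down
LT 21: heading 278 -> 299
RT 90: heading 299 -> 209
LT 270: heading 209 -> 119
RT 270: heading 119 -> 209
FD 9: (-9.431,-0.988) -> (-17.302,-5.351) [heading=209, draw]
Final: pos=(-17.302,-5.351), heading=209, 5 segment(s) drawn

Segment endpoints: x in {-20.225, -17.302, -9.431, -5.668, -2.4, 0}, y in {-5.351, -2.505, -0.988, -0.459, 0}
xmin=-20.225, ymin=-5.351, xmax=0, ymax=0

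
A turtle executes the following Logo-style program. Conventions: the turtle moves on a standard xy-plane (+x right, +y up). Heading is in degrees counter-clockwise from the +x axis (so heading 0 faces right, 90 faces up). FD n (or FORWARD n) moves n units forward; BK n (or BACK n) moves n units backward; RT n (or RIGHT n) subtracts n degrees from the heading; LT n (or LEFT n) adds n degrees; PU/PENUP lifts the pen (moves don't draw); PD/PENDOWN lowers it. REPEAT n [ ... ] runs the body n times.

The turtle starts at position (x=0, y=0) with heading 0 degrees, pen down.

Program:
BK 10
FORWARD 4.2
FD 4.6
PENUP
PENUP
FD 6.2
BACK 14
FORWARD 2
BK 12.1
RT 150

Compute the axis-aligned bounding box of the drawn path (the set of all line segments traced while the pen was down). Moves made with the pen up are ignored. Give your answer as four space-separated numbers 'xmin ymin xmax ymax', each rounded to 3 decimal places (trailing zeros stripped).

Answer: -10 0 0 0

Derivation:
Executing turtle program step by step:
Start: pos=(0,0), heading=0, pen down
BK 10: (0,0) -> (-10,0) [heading=0, draw]
FD 4.2: (-10,0) -> (-5.8,0) [heading=0, draw]
FD 4.6: (-5.8,0) -> (-1.2,0) [heading=0, draw]
PU: pen up
PU: pen up
FD 6.2: (-1.2,0) -> (5,0) [heading=0, move]
BK 14: (5,0) -> (-9,0) [heading=0, move]
FD 2: (-9,0) -> (-7,0) [heading=0, move]
BK 12.1: (-7,0) -> (-19.1,0) [heading=0, move]
RT 150: heading 0 -> 210
Final: pos=(-19.1,0), heading=210, 3 segment(s) drawn

Segment endpoints: x in {-10, -5.8, -1.2, 0}, y in {0}
xmin=-10, ymin=0, xmax=0, ymax=0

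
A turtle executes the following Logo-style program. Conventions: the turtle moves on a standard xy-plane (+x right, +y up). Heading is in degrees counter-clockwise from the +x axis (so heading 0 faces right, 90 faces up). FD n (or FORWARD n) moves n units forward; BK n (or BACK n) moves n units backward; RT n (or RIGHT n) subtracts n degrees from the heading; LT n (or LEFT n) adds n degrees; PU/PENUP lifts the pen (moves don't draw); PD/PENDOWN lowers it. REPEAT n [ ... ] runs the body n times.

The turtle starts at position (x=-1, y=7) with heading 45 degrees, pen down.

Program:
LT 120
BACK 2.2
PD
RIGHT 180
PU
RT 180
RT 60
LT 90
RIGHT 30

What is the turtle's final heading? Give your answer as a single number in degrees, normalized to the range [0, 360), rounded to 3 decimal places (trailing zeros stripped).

Answer: 165

Derivation:
Executing turtle program step by step:
Start: pos=(-1,7), heading=45, pen down
LT 120: heading 45 -> 165
BK 2.2: (-1,7) -> (1.125,6.431) [heading=165, draw]
PD: pen down
RT 180: heading 165 -> 345
PU: pen up
RT 180: heading 345 -> 165
RT 60: heading 165 -> 105
LT 90: heading 105 -> 195
RT 30: heading 195 -> 165
Final: pos=(1.125,6.431), heading=165, 1 segment(s) drawn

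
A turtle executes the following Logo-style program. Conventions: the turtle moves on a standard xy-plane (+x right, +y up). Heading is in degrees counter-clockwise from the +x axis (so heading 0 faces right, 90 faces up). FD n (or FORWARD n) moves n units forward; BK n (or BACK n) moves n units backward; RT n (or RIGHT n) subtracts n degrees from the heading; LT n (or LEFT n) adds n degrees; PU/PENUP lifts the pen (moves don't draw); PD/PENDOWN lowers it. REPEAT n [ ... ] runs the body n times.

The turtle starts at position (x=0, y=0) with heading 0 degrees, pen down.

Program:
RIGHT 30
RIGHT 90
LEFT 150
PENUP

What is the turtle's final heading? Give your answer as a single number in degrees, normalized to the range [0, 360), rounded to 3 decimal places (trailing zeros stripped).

Answer: 30

Derivation:
Executing turtle program step by step:
Start: pos=(0,0), heading=0, pen down
RT 30: heading 0 -> 330
RT 90: heading 330 -> 240
LT 150: heading 240 -> 30
PU: pen up
Final: pos=(0,0), heading=30, 0 segment(s) drawn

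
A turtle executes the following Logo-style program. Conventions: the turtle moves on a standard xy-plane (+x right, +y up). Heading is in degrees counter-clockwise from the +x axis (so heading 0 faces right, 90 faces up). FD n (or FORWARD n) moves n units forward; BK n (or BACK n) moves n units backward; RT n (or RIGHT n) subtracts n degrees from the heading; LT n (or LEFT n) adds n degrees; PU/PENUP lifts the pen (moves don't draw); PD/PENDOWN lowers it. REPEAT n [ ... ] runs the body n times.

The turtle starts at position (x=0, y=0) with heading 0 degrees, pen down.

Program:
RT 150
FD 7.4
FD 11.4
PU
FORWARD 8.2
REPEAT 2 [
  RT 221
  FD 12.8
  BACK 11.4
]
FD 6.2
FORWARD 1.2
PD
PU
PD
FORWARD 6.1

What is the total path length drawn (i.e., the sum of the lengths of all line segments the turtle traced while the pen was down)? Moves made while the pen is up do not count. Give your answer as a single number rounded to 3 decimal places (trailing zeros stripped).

Answer: 24.9

Derivation:
Executing turtle program step by step:
Start: pos=(0,0), heading=0, pen down
RT 150: heading 0 -> 210
FD 7.4: (0,0) -> (-6.409,-3.7) [heading=210, draw]
FD 11.4: (-6.409,-3.7) -> (-16.281,-9.4) [heading=210, draw]
PU: pen up
FD 8.2: (-16.281,-9.4) -> (-23.383,-13.5) [heading=210, move]
REPEAT 2 [
  -- iteration 1/2 --
  RT 221: heading 210 -> 349
  FD 12.8: (-23.383,-13.5) -> (-10.818,-15.942) [heading=349, move]
  BK 11.4: (-10.818,-15.942) -> (-22.008,-13.767) [heading=349, move]
  -- iteration 2/2 --
  RT 221: heading 349 -> 128
  FD 12.8: (-22.008,-13.767) -> (-29.889,-3.681) [heading=128, move]
  BK 11.4: (-29.889,-3.681) -> (-22.87,-12.664) [heading=128, move]
]
FD 6.2: (-22.87,-12.664) -> (-26.687,-7.778) [heading=128, move]
FD 1.2: (-26.687,-7.778) -> (-27.426,-6.833) [heading=128, move]
PD: pen down
PU: pen up
PD: pen down
FD 6.1: (-27.426,-6.833) -> (-31.182,-2.026) [heading=128, draw]
Final: pos=(-31.182,-2.026), heading=128, 3 segment(s) drawn

Segment lengths:
  seg 1: (0,0) -> (-6.409,-3.7), length = 7.4
  seg 2: (-6.409,-3.7) -> (-16.281,-9.4), length = 11.4
  seg 3: (-27.426,-6.833) -> (-31.182,-2.026), length = 6.1
Total = 24.9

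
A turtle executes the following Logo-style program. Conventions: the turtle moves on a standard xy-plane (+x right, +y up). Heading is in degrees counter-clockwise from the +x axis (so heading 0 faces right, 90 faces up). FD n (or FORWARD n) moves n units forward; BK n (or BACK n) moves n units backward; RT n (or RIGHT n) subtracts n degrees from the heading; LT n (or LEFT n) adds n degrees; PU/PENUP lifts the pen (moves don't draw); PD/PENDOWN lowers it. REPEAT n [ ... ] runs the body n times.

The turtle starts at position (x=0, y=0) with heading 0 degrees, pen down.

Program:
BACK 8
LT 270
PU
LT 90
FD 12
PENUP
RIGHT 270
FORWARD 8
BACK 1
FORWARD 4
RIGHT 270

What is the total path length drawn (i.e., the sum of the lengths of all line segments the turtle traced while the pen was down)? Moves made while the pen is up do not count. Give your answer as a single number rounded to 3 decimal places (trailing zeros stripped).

Executing turtle program step by step:
Start: pos=(0,0), heading=0, pen down
BK 8: (0,0) -> (-8,0) [heading=0, draw]
LT 270: heading 0 -> 270
PU: pen up
LT 90: heading 270 -> 0
FD 12: (-8,0) -> (4,0) [heading=0, move]
PU: pen up
RT 270: heading 0 -> 90
FD 8: (4,0) -> (4,8) [heading=90, move]
BK 1: (4,8) -> (4,7) [heading=90, move]
FD 4: (4,7) -> (4,11) [heading=90, move]
RT 270: heading 90 -> 180
Final: pos=(4,11), heading=180, 1 segment(s) drawn

Segment lengths:
  seg 1: (0,0) -> (-8,0), length = 8
Total = 8

Answer: 8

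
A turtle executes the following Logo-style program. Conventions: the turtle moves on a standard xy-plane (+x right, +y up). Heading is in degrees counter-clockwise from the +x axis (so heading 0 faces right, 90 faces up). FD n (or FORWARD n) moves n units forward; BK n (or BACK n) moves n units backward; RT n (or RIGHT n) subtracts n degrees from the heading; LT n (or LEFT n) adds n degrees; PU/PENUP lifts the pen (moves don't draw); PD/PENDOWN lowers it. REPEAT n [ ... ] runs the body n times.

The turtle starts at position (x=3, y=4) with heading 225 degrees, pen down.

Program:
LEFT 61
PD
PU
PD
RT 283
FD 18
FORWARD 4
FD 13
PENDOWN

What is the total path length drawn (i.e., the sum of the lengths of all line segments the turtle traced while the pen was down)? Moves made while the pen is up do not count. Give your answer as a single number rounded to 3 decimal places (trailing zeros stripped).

Executing turtle program step by step:
Start: pos=(3,4), heading=225, pen down
LT 61: heading 225 -> 286
PD: pen down
PU: pen up
PD: pen down
RT 283: heading 286 -> 3
FD 18: (3,4) -> (20.975,4.942) [heading=3, draw]
FD 4: (20.975,4.942) -> (24.97,5.151) [heading=3, draw]
FD 13: (24.97,5.151) -> (37.952,5.832) [heading=3, draw]
PD: pen down
Final: pos=(37.952,5.832), heading=3, 3 segment(s) drawn

Segment lengths:
  seg 1: (3,4) -> (20.975,4.942), length = 18
  seg 2: (20.975,4.942) -> (24.97,5.151), length = 4
  seg 3: (24.97,5.151) -> (37.952,5.832), length = 13
Total = 35

Answer: 35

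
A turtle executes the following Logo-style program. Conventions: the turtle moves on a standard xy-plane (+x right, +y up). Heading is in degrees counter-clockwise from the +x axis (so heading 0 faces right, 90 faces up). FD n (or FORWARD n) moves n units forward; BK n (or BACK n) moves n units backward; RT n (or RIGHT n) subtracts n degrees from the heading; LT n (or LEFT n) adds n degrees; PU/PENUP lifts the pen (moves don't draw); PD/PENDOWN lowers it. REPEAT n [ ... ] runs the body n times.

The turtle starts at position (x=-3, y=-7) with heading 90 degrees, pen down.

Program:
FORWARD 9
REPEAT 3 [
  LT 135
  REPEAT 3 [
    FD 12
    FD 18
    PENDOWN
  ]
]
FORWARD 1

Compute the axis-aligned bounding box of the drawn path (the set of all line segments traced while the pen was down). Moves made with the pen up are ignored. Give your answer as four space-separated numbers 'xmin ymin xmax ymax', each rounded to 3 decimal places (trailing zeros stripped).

Executing turtle program step by step:
Start: pos=(-3,-7), heading=90, pen down
FD 9: (-3,-7) -> (-3,2) [heading=90, draw]
REPEAT 3 [
  -- iteration 1/3 --
  LT 135: heading 90 -> 225
  REPEAT 3 [
    -- iteration 1/3 --
    FD 12: (-3,2) -> (-11.485,-6.485) [heading=225, draw]
    FD 18: (-11.485,-6.485) -> (-24.213,-19.213) [heading=225, draw]
    PD: pen down
    -- iteration 2/3 --
    FD 12: (-24.213,-19.213) -> (-32.698,-27.698) [heading=225, draw]
    FD 18: (-32.698,-27.698) -> (-45.426,-40.426) [heading=225, draw]
    PD: pen down
    -- iteration 3/3 --
    FD 12: (-45.426,-40.426) -> (-53.912,-48.912) [heading=225, draw]
    FD 18: (-53.912,-48.912) -> (-66.64,-61.64) [heading=225, draw]
    PD: pen down
  ]
  -- iteration 2/3 --
  LT 135: heading 225 -> 0
  REPEAT 3 [
    -- iteration 1/3 --
    FD 12: (-66.64,-61.64) -> (-54.64,-61.64) [heading=0, draw]
    FD 18: (-54.64,-61.64) -> (-36.64,-61.64) [heading=0, draw]
    PD: pen down
    -- iteration 2/3 --
    FD 12: (-36.64,-61.64) -> (-24.64,-61.64) [heading=0, draw]
    FD 18: (-24.64,-61.64) -> (-6.64,-61.64) [heading=0, draw]
    PD: pen down
    -- iteration 3/3 --
    FD 12: (-6.64,-61.64) -> (5.36,-61.64) [heading=0, draw]
    FD 18: (5.36,-61.64) -> (23.36,-61.64) [heading=0, draw]
    PD: pen down
  ]
  -- iteration 3/3 --
  LT 135: heading 0 -> 135
  REPEAT 3 [
    -- iteration 1/3 --
    FD 12: (23.36,-61.64) -> (14.875,-53.154) [heading=135, draw]
    FD 18: (14.875,-53.154) -> (2.147,-40.426) [heading=135, draw]
    PD: pen down
    -- iteration 2/3 --
    FD 12: (2.147,-40.426) -> (-6.338,-31.941) [heading=135, draw]
    FD 18: (-6.338,-31.941) -> (-19.066,-19.213) [heading=135, draw]
    PD: pen down
    -- iteration 3/3 --
    FD 12: (-19.066,-19.213) -> (-27.551,-10.728) [heading=135, draw]
    FD 18: (-27.551,-10.728) -> (-40.279,2) [heading=135, draw]
    PD: pen down
  ]
]
FD 1: (-40.279,2) -> (-40.986,2.707) [heading=135, draw]
Final: pos=(-40.986,2.707), heading=135, 20 segment(s) drawn

Segment endpoints: x in {-66.64, -54.64, -53.912, -45.426, -40.986, -40.279, -36.64, -32.698, -27.551, -24.64, -24.213, -19.066, -11.485, -6.64, -6.338, -3, -3, 2.147, 5.36, 14.875, 23.36}, y in {-61.64, -61.64, -61.64, -61.64, -53.154, -48.912, -40.426, -40.426, -31.941, -27.698, -19.213, -19.213, -10.728, -7, -6.485, 2, 2, 2.707}
xmin=-66.64, ymin=-61.64, xmax=23.36, ymax=2.707

Answer: -66.64 -61.64 23.36 2.707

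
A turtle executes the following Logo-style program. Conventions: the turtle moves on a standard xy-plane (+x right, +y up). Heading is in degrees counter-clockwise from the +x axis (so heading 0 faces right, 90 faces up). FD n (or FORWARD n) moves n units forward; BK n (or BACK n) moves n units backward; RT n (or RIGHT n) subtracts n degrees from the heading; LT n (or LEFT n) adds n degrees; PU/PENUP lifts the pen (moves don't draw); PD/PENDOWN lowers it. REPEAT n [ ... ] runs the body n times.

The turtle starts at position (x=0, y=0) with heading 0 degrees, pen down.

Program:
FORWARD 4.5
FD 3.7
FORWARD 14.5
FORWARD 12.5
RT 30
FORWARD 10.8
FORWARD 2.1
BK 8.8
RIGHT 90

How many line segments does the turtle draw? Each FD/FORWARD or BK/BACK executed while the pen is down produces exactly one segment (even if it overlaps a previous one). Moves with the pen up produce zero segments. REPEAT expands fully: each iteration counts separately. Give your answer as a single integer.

Executing turtle program step by step:
Start: pos=(0,0), heading=0, pen down
FD 4.5: (0,0) -> (4.5,0) [heading=0, draw]
FD 3.7: (4.5,0) -> (8.2,0) [heading=0, draw]
FD 14.5: (8.2,0) -> (22.7,0) [heading=0, draw]
FD 12.5: (22.7,0) -> (35.2,0) [heading=0, draw]
RT 30: heading 0 -> 330
FD 10.8: (35.2,0) -> (44.553,-5.4) [heading=330, draw]
FD 2.1: (44.553,-5.4) -> (46.372,-6.45) [heading=330, draw]
BK 8.8: (46.372,-6.45) -> (38.751,-2.05) [heading=330, draw]
RT 90: heading 330 -> 240
Final: pos=(38.751,-2.05), heading=240, 7 segment(s) drawn
Segments drawn: 7

Answer: 7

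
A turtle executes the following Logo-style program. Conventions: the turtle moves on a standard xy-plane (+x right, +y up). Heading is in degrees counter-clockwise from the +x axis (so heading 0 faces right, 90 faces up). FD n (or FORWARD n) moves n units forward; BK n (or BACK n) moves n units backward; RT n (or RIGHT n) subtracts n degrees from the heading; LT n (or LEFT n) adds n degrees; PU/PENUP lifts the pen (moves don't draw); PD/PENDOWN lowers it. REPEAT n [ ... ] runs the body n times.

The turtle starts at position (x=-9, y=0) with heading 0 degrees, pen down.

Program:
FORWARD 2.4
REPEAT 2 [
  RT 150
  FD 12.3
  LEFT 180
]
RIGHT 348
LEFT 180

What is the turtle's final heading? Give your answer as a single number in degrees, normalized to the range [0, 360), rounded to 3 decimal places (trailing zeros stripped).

Executing turtle program step by step:
Start: pos=(-9,0), heading=0, pen down
FD 2.4: (-9,0) -> (-6.6,0) [heading=0, draw]
REPEAT 2 [
  -- iteration 1/2 --
  RT 150: heading 0 -> 210
  FD 12.3: (-6.6,0) -> (-17.252,-6.15) [heading=210, draw]
  LT 180: heading 210 -> 30
  -- iteration 2/2 --
  RT 150: heading 30 -> 240
  FD 12.3: (-17.252,-6.15) -> (-23.402,-16.802) [heading=240, draw]
  LT 180: heading 240 -> 60
]
RT 348: heading 60 -> 72
LT 180: heading 72 -> 252
Final: pos=(-23.402,-16.802), heading=252, 3 segment(s) drawn

Answer: 252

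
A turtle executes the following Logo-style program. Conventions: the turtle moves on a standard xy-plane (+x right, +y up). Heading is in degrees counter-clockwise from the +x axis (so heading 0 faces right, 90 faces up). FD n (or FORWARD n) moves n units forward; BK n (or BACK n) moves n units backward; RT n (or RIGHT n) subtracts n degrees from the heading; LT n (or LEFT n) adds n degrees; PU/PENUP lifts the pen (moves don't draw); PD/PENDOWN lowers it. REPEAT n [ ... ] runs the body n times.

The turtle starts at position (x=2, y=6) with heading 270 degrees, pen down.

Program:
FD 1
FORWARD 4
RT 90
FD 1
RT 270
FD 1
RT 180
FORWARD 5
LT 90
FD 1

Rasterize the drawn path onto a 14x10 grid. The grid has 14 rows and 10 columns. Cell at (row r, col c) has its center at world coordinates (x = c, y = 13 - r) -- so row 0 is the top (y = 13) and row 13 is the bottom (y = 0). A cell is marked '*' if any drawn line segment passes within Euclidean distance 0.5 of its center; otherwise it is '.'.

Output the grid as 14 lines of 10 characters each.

Segment 0: (2,6) -> (2,5)
Segment 1: (2,5) -> (2,1)
Segment 2: (2,1) -> (1,1)
Segment 3: (1,1) -> (1,0)
Segment 4: (1,0) -> (1,5)
Segment 5: (1,5) -> (-0,5)

Answer: ..........
..........
..........
..........
..........
..........
..........
..*.......
***.......
.**.......
.**.......
.**.......
.**.......
.*........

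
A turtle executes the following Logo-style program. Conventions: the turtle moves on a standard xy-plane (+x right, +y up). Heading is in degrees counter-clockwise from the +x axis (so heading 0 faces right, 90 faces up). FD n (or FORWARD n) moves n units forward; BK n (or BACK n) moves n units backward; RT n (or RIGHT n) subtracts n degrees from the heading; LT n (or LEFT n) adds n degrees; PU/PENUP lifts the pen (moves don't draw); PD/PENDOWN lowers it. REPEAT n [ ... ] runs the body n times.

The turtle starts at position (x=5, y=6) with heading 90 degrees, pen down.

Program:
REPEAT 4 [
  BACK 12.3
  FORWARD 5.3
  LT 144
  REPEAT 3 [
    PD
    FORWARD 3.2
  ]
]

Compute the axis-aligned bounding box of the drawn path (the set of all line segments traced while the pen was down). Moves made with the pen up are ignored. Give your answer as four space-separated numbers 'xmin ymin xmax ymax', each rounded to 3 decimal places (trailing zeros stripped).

Executing turtle program step by step:
Start: pos=(5,6), heading=90, pen down
REPEAT 4 [
  -- iteration 1/4 --
  BK 12.3: (5,6) -> (5,-6.3) [heading=90, draw]
  FD 5.3: (5,-6.3) -> (5,-1) [heading=90, draw]
  LT 144: heading 90 -> 234
  REPEAT 3 [
    -- iteration 1/3 --
    PD: pen down
    FD 3.2: (5,-1) -> (3.119,-3.589) [heading=234, draw]
    -- iteration 2/3 --
    PD: pen down
    FD 3.2: (3.119,-3.589) -> (1.238,-6.178) [heading=234, draw]
    -- iteration 3/3 --
    PD: pen down
    FD 3.2: (1.238,-6.178) -> (-0.643,-8.767) [heading=234, draw]
  ]
  -- iteration 2/4 --
  BK 12.3: (-0.643,-8.767) -> (6.587,1.184) [heading=234, draw]
  FD 5.3: (6.587,1.184) -> (3.472,-3.103) [heading=234, draw]
  LT 144: heading 234 -> 18
  REPEAT 3 [
    -- iteration 1/3 --
    PD: pen down
    FD 3.2: (3.472,-3.103) -> (6.515,-2.115) [heading=18, draw]
    -- iteration 2/3 --
    PD: pen down
    FD 3.2: (6.515,-2.115) -> (9.559,-1.126) [heading=18, draw]
    -- iteration 3/3 --
    PD: pen down
    FD 3.2: (9.559,-1.126) -> (12.602,-0.137) [heading=18, draw]
  ]
  -- iteration 3/4 --
  BK 12.3: (12.602,-0.137) -> (0.904,-3.938) [heading=18, draw]
  FD 5.3: (0.904,-3.938) -> (5.945,-2.3) [heading=18, draw]
  LT 144: heading 18 -> 162
  REPEAT 3 [
    -- iteration 1/3 --
    PD: pen down
    FD 3.2: (5.945,-2.3) -> (2.901,-1.311) [heading=162, draw]
    -- iteration 2/3 --
    PD: pen down
    FD 3.2: (2.901,-1.311) -> (-0.142,-0.322) [heading=162, draw]
    -- iteration 3/3 --
    PD: pen down
    FD 3.2: (-0.142,-0.322) -> (-3.186,0.667) [heading=162, draw]
  ]
  -- iteration 4/4 --
  BK 12.3: (-3.186,0.667) -> (8.512,-3.134) [heading=162, draw]
  FD 5.3: (8.512,-3.134) -> (3.472,-1.497) [heading=162, draw]
  LT 144: heading 162 -> 306
  REPEAT 3 [
    -- iteration 1/3 --
    PD: pen down
    FD 3.2: (3.472,-1.497) -> (5.353,-4.085) [heading=306, draw]
    -- iteration 2/3 --
    PD: pen down
    FD 3.2: (5.353,-4.085) -> (7.234,-6.674) [heading=306, draw]
    -- iteration 3/3 --
    PD: pen down
    FD 3.2: (7.234,-6.674) -> (9.114,-9.263) [heading=306, draw]
  ]
]
Final: pos=(9.114,-9.263), heading=306, 20 segment(s) drawn

Segment endpoints: x in {-3.186, -0.643, -0.142, 0.904, 1.238, 2.901, 3.119, 3.472, 3.472, 5, 5, 5.353, 5.945, 6.515, 6.587, 7.234, 8.512, 9.114, 9.559, 12.602}, y in {-9.263, -8.767, -6.674, -6.3, -6.178, -4.085, -3.938, -3.589, -3.134, -3.103, -2.3, -2.115, -1.497, -1.311, -1.126, -1, -0.322, -0.137, 0.667, 1.184, 6}
xmin=-3.186, ymin=-9.263, xmax=12.602, ymax=6

Answer: -3.186 -9.263 12.602 6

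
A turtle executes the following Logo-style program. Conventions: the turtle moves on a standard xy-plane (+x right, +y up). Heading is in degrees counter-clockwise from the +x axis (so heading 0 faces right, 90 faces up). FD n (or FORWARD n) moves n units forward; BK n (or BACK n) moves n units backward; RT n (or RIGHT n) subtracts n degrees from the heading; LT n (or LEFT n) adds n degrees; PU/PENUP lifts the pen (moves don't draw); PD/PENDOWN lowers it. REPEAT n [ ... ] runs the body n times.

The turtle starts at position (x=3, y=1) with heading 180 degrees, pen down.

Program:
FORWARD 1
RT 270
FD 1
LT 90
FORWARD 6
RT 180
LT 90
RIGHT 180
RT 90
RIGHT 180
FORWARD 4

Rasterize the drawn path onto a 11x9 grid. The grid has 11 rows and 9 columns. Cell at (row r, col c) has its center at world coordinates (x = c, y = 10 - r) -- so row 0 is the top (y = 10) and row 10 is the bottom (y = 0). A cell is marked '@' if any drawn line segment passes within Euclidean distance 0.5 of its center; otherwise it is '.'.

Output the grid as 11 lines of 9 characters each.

Answer: .........
.........
.........
.........
.........
.........
.........
.........
.........
..@@.....
..@@@@@@@

Derivation:
Segment 0: (3,1) -> (2,1)
Segment 1: (2,1) -> (2,0)
Segment 2: (2,0) -> (8,0)
Segment 3: (8,0) -> (4,-0)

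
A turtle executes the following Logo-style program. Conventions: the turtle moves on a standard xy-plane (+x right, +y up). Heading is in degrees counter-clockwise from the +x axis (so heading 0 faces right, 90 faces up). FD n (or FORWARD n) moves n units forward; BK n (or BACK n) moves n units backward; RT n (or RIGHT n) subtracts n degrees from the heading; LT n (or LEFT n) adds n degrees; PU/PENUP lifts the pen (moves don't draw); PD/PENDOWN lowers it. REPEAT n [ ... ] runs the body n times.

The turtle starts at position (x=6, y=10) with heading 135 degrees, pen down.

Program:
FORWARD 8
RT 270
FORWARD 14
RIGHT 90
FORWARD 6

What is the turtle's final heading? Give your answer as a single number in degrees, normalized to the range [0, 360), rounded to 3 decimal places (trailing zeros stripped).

Executing turtle program step by step:
Start: pos=(6,10), heading=135, pen down
FD 8: (6,10) -> (0.343,15.657) [heading=135, draw]
RT 270: heading 135 -> 225
FD 14: (0.343,15.657) -> (-9.556,5.757) [heading=225, draw]
RT 90: heading 225 -> 135
FD 6: (-9.556,5.757) -> (-13.799,10) [heading=135, draw]
Final: pos=(-13.799,10), heading=135, 3 segment(s) drawn

Answer: 135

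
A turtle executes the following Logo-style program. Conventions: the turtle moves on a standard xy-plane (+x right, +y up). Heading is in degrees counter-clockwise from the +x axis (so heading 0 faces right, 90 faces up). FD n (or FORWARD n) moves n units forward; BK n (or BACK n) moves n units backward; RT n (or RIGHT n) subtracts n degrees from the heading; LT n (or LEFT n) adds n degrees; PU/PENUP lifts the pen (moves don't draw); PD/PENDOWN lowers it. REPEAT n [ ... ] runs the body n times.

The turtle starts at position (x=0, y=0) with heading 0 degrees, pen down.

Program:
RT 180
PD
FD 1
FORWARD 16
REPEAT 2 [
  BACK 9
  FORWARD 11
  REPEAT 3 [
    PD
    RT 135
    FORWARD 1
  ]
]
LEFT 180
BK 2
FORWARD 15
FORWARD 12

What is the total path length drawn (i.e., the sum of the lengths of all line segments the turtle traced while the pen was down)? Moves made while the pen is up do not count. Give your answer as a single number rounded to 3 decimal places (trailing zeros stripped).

Answer: 92

Derivation:
Executing turtle program step by step:
Start: pos=(0,0), heading=0, pen down
RT 180: heading 0 -> 180
PD: pen down
FD 1: (0,0) -> (-1,0) [heading=180, draw]
FD 16: (-1,0) -> (-17,0) [heading=180, draw]
REPEAT 2 [
  -- iteration 1/2 --
  BK 9: (-17,0) -> (-8,0) [heading=180, draw]
  FD 11: (-8,0) -> (-19,0) [heading=180, draw]
  REPEAT 3 [
    -- iteration 1/3 --
    PD: pen down
    RT 135: heading 180 -> 45
    FD 1: (-19,0) -> (-18.293,0.707) [heading=45, draw]
    -- iteration 2/3 --
    PD: pen down
    RT 135: heading 45 -> 270
    FD 1: (-18.293,0.707) -> (-18.293,-0.293) [heading=270, draw]
    -- iteration 3/3 --
    PD: pen down
    RT 135: heading 270 -> 135
    FD 1: (-18.293,-0.293) -> (-19,0.414) [heading=135, draw]
  ]
  -- iteration 2/2 --
  BK 9: (-19,0.414) -> (-12.636,-5.95) [heading=135, draw]
  FD 11: (-12.636,-5.95) -> (-20.414,1.828) [heading=135, draw]
  REPEAT 3 [
    -- iteration 1/3 --
    PD: pen down
    RT 135: heading 135 -> 0
    FD 1: (-20.414,1.828) -> (-19.414,1.828) [heading=0, draw]
    -- iteration 2/3 --
    PD: pen down
    RT 135: heading 0 -> 225
    FD 1: (-19.414,1.828) -> (-20.121,1.121) [heading=225, draw]
    -- iteration 3/3 --
    PD: pen down
    RT 135: heading 225 -> 90
    FD 1: (-20.121,1.121) -> (-20.121,2.121) [heading=90, draw]
  ]
]
LT 180: heading 90 -> 270
BK 2: (-20.121,2.121) -> (-20.121,4.121) [heading=270, draw]
FD 15: (-20.121,4.121) -> (-20.121,-10.879) [heading=270, draw]
FD 12: (-20.121,-10.879) -> (-20.121,-22.879) [heading=270, draw]
Final: pos=(-20.121,-22.879), heading=270, 15 segment(s) drawn

Segment lengths:
  seg 1: (0,0) -> (-1,0), length = 1
  seg 2: (-1,0) -> (-17,0), length = 16
  seg 3: (-17,0) -> (-8,0), length = 9
  seg 4: (-8,0) -> (-19,0), length = 11
  seg 5: (-19,0) -> (-18.293,0.707), length = 1
  seg 6: (-18.293,0.707) -> (-18.293,-0.293), length = 1
  seg 7: (-18.293,-0.293) -> (-19,0.414), length = 1
  seg 8: (-19,0.414) -> (-12.636,-5.95), length = 9
  seg 9: (-12.636,-5.95) -> (-20.414,1.828), length = 11
  seg 10: (-20.414,1.828) -> (-19.414,1.828), length = 1
  seg 11: (-19.414,1.828) -> (-20.121,1.121), length = 1
  seg 12: (-20.121,1.121) -> (-20.121,2.121), length = 1
  seg 13: (-20.121,2.121) -> (-20.121,4.121), length = 2
  seg 14: (-20.121,4.121) -> (-20.121,-10.879), length = 15
  seg 15: (-20.121,-10.879) -> (-20.121,-22.879), length = 12
Total = 92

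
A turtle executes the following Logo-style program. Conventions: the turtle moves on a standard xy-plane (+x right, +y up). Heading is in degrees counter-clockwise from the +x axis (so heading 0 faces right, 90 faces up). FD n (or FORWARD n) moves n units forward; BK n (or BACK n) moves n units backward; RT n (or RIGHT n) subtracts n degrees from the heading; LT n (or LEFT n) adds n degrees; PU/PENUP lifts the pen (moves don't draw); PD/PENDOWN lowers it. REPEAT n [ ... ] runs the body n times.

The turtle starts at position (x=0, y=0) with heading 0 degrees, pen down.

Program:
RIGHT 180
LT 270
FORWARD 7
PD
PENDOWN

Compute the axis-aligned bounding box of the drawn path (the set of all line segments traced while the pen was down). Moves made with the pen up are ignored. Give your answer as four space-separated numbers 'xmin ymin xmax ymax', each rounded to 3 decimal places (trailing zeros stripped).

Executing turtle program step by step:
Start: pos=(0,0), heading=0, pen down
RT 180: heading 0 -> 180
LT 270: heading 180 -> 90
FD 7: (0,0) -> (0,7) [heading=90, draw]
PD: pen down
PD: pen down
Final: pos=(0,7), heading=90, 1 segment(s) drawn

Segment endpoints: x in {0, 0}, y in {0, 7}
xmin=0, ymin=0, xmax=0, ymax=7

Answer: 0 0 0 7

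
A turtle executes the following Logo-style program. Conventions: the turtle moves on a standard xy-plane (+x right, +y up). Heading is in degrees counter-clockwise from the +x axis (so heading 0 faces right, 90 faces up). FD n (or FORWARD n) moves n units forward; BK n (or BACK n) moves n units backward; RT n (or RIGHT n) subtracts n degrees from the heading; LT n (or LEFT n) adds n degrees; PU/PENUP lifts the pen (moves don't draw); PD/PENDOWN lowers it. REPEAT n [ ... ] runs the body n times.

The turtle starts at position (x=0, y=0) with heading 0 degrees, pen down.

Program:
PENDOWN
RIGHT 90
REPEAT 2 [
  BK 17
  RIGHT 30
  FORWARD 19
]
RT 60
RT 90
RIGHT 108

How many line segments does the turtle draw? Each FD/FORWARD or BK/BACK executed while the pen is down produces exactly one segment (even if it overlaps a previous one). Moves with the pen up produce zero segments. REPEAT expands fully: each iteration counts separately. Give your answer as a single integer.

Answer: 4

Derivation:
Executing turtle program step by step:
Start: pos=(0,0), heading=0, pen down
PD: pen down
RT 90: heading 0 -> 270
REPEAT 2 [
  -- iteration 1/2 --
  BK 17: (0,0) -> (0,17) [heading=270, draw]
  RT 30: heading 270 -> 240
  FD 19: (0,17) -> (-9.5,0.546) [heading=240, draw]
  -- iteration 2/2 --
  BK 17: (-9.5,0.546) -> (-1,15.268) [heading=240, draw]
  RT 30: heading 240 -> 210
  FD 19: (-1,15.268) -> (-17.454,5.768) [heading=210, draw]
]
RT 60: heading 210 -> 150
RT 90: heading 150 -> 60
RT 108: heading 60 -> 312
Final: pos=(-17.454,5.768), heading=312, 4 segment(s) drawn
Segments drawn: 4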